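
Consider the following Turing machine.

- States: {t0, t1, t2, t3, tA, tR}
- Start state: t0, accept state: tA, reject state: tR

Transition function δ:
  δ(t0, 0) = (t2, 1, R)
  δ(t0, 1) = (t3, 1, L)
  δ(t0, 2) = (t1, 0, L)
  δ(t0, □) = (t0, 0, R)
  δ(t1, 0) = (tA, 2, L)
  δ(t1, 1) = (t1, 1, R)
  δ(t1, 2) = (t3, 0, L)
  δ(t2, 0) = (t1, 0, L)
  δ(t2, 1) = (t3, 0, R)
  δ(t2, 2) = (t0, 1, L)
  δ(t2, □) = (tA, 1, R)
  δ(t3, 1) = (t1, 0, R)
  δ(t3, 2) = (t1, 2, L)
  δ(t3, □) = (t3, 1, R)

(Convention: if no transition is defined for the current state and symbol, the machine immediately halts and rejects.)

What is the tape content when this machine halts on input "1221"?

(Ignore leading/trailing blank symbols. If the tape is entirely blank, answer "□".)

Execution trace:
Initial: [t0]1221
Step 1: δ(t0, 1) = (t3, 1, L) → [t3]□1221
Step 2: δ(t3, □) = (t3, 1, R) → 1[t3]1221
Step 3: δ(t3, 1) = (t1, 0, R) → 10[t1]221
Step 4: δ(t1, 2) = (t3, 0, L) → 1[t3]0021

No transition is defined for δ(t3, 0). By convention the machine halts and rejects.

Final tape (ignoring leading/trailing blanks): 10021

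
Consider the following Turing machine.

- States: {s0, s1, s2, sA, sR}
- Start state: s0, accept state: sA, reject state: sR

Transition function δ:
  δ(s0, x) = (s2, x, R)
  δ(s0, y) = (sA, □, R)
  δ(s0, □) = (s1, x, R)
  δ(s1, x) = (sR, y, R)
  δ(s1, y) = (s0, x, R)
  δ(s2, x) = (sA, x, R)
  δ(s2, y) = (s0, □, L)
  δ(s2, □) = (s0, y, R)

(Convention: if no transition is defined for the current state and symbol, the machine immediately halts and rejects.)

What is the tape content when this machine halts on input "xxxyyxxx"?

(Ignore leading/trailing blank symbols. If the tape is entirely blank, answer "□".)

Execution trace:
Initial: [s0]xxxyyxxx
Step 1: δ(s0, x) = (s2, x, R) → x[s2]xxyyxxx
Step 2: δ(s2, x) = (sA, x, R) → xx[sA]xyyxxx

The machine reaches the accept state sA and halts.

Final tape (ignoring leading/trailing blanks): xxxyyxxx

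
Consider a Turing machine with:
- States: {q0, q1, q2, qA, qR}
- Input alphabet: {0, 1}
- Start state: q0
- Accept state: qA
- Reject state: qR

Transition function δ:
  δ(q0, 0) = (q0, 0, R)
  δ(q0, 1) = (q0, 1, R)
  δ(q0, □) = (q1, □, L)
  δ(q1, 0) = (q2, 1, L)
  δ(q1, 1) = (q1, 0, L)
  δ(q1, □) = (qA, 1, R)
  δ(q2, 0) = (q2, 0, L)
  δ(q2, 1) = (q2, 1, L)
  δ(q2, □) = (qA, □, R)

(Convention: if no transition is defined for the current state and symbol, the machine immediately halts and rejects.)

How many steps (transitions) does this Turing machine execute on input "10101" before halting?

Execution trace:
Initial: [q0]10101
Step 1: δ(q0, 1) = (q0, 1, R) → 1[q0]0101
Step 2: δ(q0, 0) = (q0, 0, R) → 10[q0]101
Step 3: δ(q0, 1) = (q0, 1, R) → 101[q0]01
Step 4: δ(q0, 0) = (q0, 0, R) → 1010[q0]1
Step 5: δ(q0, 1) = (q0, 1, R) → 10101[q0]□
Step 6: δ(q0, □) = (q1, □, L) → 1010[q1]1□
Step 7: δ(q1, 1) = (q1, 0, L) → 101[q1]00□
Step 8: δ(q1, 0) = (q2, 1, L) → 10[q2]110□
Step 9: δ(q2, 1) = (q2, 1, L) → 1[q2]0110□
Step 10: δ(q2, 0) = (q2, 0, L) → [q2]10110□
Step 11: δ(q2, 1) = (q2, 1, L) → [q2]□10110□
Step 12: δ(q2, □) = (qA, □, R) → □[qA]10110□

The machine reaches the accept state qA and halts.

The machine executed 12 steps before halting.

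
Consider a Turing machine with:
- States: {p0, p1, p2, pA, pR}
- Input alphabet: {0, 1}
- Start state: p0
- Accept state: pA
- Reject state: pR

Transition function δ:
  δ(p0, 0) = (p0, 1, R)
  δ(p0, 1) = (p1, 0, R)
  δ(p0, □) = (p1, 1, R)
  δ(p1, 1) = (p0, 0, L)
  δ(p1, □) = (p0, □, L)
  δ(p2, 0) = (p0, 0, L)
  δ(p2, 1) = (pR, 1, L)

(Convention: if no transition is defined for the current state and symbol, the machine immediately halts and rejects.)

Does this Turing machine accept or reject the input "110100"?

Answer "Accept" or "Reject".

Execution trace:
Initial: [p0]110100
Step 1: δ(p0, 1) = (p1, 0, R) → 0[p1]10100
Step 2: δ(p1, 1) = (p0, 0, L) → [p0]000100
Step 3: δ(p0, 0) = (p0, 1, R) → 1[p0]00100
Step 4: δ(p0, 0) = (p0, 1, R) → 11[p0]0100
Step 5: δ(p0, 0) = (p0, 1, R) → 111[p0]100
Step 6: δ(p0, 1) = (p1, 0, R) → 1110[p1]00

No transition is defined for δ(p1, 0). By convention the machine halts and rejects.

Answer: Reject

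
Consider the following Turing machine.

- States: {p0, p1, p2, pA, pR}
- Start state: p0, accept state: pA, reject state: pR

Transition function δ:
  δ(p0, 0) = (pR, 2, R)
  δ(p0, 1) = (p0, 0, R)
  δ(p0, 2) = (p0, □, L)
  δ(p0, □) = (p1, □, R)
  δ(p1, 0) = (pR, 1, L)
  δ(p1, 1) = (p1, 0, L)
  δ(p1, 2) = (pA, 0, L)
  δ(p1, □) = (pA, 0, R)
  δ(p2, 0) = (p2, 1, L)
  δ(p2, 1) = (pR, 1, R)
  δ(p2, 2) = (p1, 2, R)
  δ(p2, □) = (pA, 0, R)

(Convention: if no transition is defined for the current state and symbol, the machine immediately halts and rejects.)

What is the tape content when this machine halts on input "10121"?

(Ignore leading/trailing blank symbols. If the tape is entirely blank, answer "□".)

Execution trace:
Initial: [p0]10121
Step 1: δ(p0, 1) = (p0, 0, R) → 0[p0]0121
Step 2: δ(p0, 0) = (pR, 2, R) → 02[pR]121

The machine reaches the reject state pR and halts.

Final tape (ignoring leading/trailing blanks): 02121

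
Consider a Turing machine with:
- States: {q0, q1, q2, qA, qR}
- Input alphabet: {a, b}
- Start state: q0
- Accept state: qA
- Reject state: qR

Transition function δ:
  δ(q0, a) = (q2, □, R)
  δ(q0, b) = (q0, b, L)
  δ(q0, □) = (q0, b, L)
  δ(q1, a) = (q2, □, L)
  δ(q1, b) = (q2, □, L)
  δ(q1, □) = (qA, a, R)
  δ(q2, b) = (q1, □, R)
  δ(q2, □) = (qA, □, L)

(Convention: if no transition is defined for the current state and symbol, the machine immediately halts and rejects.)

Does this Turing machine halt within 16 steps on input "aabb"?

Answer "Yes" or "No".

Execution trace:
Initial: [q0]aabb
Step 1: δ(q0, a) = (q2, □, R) → □[q2]abb

No transition is defined for δ(q2, a). By convention the machine halts and rejects.
The machine halted after 1 step (within the 16-step bound).

Answer: Yes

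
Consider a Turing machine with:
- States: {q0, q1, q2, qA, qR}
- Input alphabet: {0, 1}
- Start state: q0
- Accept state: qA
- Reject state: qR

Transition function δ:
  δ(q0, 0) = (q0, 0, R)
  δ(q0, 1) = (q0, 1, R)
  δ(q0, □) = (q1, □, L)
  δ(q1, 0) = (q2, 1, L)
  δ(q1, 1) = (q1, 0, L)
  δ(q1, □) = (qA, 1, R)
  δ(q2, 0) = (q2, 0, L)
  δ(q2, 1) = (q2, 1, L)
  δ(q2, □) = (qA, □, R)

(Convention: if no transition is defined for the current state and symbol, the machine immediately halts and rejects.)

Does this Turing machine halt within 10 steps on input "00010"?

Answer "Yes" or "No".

Execution trace:
Initial: [q0]00010
Step 1: δ(q0, 0) = (q0, 0, R) → 0[q0]0010
Step 2: δ(q0, 0) = (q0, 0, R) → 00[q0]010
Step 3: δ(q0, 0) = (q0, 0, R) → 000[q0]10
Step 4: δ(q0, 1) = (q0, 1, R) → 0001[q0]0
Step 5: δ(q0, 0) = (q0, 0, R) → 00010[q0]□
Step 6: δ(q0, □) = (q1, □, L) → 0001[q1]0□
Step 7: δ(q1, 0) = (q2, 1, L) → 000[q2]11□
Step 8: δ(q2, 1) = (q2, 1, L) → 00[q2]011□
Step 9: δ(q2, 0) = (q2, 0, L) → 0[q2]0011□
Step 10: δ(q2, 0) = (q2, 0, L) → [q2]00011□

The machine has not reached a halting state after 10 steps.
The machine did not halt within the 10-step bound.

Answer: No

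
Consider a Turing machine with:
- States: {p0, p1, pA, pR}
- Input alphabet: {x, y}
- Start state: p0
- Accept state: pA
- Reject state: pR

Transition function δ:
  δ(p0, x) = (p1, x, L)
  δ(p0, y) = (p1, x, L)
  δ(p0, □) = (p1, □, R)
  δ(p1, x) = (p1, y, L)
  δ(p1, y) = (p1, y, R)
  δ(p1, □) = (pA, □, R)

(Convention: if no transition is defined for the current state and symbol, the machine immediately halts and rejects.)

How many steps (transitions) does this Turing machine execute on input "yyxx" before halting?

Execution trace:
Initial: [p0]yyxx
Step 1: δ(p0, y) = (p1, x, L) → [p1]□xyxx
Step 2: δ(p1, □) = (pA, □, R) → □[pA]xyxx

The machine reaches the accept state pA and halts.

The machine executed 2 steps before halting.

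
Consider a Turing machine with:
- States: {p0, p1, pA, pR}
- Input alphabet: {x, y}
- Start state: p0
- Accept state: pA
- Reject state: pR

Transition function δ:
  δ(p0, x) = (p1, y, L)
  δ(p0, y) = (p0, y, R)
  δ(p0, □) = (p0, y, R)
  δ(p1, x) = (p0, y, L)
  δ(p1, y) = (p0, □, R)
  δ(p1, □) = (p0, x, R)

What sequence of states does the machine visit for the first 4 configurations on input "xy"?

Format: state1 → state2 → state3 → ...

Execution trace:
Initial: [p0]xy
Step 1: δ(p0, x) = (p1, y, L) → [p1]□yy
Step 2: δ(p1, □) = (p0, x, R) → x[p0]yy
Step 3: δ(p0, y) = (p0, y, R) → xy[p0]y

State sequence: p0 → p1 → p0 → p0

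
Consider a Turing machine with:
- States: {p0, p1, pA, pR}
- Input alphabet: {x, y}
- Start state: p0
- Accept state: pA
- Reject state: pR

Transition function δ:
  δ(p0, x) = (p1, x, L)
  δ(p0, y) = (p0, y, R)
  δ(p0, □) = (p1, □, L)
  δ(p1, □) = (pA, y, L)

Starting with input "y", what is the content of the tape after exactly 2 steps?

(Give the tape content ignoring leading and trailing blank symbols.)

Execution trace:
Initial: [p0]y
Step 1: δ(p0, y) = (p0, y, R) → y[p0]□
Step 2: δ(p0, □) = (p1, □, L) → [p1]y□

No transition is defined for δ(p1, y). By convention the machine halts and rejects.

After 2 steps, the tape (ignoring leading/trailing blanks) is: y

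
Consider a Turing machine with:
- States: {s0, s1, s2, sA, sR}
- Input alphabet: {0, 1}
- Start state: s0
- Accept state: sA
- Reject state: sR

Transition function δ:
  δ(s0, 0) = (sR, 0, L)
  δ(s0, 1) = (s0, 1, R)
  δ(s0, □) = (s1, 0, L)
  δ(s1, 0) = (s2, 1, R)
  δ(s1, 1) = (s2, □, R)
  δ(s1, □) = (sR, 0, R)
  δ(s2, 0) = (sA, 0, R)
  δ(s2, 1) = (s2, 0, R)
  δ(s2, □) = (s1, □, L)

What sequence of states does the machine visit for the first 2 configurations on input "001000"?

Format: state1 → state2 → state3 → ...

Execution trace:
Initial: [s0]001000
Step 1: δ(s0, 0) = (sR, 0, L) → [sR]□001000

The machine reaches the reject state sR and halts.

State sequence: s0 → sR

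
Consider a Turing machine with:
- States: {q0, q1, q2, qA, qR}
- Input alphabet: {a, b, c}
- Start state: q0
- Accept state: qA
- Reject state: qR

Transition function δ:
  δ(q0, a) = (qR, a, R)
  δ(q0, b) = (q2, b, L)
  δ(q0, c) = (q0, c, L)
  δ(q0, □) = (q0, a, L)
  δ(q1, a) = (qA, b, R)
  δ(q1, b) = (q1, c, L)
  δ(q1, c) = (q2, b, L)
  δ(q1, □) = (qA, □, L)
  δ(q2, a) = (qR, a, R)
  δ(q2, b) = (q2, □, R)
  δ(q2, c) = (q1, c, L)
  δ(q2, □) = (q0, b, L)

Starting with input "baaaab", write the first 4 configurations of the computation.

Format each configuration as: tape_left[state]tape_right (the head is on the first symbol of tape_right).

Transitions applied:
Step 1: δ(q0, b) = (q2, b, L)
Step 2: δ(q2, □) = (q0, b, L)
Step 3: δ(q0, □) = (q0, a, L)

The first 4 configurations are:
[q0]baaaab ⊢ [q2]□baaaab ⊢ [q0]□bbaaaab ⊢ [q0]□abbaaaab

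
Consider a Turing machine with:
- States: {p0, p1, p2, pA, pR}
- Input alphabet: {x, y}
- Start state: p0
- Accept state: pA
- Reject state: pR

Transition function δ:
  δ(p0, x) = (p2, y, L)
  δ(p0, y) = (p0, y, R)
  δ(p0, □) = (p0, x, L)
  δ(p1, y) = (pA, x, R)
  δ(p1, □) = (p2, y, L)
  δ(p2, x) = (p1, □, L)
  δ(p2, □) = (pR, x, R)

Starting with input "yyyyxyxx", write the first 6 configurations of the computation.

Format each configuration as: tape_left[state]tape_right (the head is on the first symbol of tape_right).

Transitions applied:
Step 1: δ(p0, y) = (p0, y, R)
Step 2: δ(p0, y) = (p0, y, R)
Step 3: δ(p0, y) = (p0, y, R)
Step 4: δ(p0, y) = (p0, y, R)
Step 5: δ(p0, x) = (p2, y, L)

The first 6 configurations are:
[p0]yyyyxyxx ⊢ y[p0]yyyxyxx ⊢ yy[p0]yyxyxx ⊢ yyy[p0]yxyxx ⊢ yyyy[p0]xyxx ⊢ yyy[p2]yyyxx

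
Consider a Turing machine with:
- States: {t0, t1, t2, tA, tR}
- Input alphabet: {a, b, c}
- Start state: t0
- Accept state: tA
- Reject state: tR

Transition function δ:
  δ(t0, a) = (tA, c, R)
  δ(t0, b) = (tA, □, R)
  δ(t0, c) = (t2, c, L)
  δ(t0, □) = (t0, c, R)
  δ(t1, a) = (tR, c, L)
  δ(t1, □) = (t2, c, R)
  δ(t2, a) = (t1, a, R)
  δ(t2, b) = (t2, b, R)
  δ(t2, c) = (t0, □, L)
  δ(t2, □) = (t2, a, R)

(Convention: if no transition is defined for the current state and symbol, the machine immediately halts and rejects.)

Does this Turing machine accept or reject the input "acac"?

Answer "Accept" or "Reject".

Execution trace:
Initial: [t0]acac
Step 1: δ(t0, a) = (tA, c, R) → c[tA]cac

The machine reaches the accept state tA and halts.

Answer: Accept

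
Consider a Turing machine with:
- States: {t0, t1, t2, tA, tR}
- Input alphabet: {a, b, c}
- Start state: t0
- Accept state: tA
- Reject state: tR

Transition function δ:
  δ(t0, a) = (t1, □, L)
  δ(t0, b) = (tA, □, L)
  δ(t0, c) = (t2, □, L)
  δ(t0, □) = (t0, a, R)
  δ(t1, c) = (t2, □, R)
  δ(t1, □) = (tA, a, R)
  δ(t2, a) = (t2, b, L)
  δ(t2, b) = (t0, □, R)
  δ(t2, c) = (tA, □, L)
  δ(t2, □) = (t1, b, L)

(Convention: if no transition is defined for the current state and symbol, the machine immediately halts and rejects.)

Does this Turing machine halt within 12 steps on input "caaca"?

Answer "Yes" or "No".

Execution trace:
Initial: [t0]caaca
Step 1: δ(t0, c) = (t2, □, L) → [t2]□□aaca
Step 2: δ(t2, □) = (t1, b, L) → [t1]□b□aaca
Step 3: δ(t1, □) = (tA, a, R) → a[tA]b□aaca

The machine reaches the accept state tA and halts.
The machine halted after 3 steps (within the 12-step bound).

Answer: Yes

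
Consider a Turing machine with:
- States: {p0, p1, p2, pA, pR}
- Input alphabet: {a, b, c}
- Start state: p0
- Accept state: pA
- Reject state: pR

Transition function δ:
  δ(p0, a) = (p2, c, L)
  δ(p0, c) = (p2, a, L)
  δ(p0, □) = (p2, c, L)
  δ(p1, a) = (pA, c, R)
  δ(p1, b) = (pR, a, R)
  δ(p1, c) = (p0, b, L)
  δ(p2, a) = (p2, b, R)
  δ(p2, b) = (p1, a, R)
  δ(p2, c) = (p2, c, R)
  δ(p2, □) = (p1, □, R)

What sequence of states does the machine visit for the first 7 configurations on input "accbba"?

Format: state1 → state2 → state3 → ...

Execution trace:
Initial: [p0]accbba
Step 1: δ(p0, a) = (p2, c, L) → [p2]□cccbba
Step 2: δ(p2, □) = (p1, □, R) → □[p1]cccbba
Step 3: δ(p1, c) = (p0, b, L) → [p0]□bccbba
Step 4: δ(p0, □) = (p2, c, L) → [p2]□cbccbba
Step 5: δ(p2, □) = (p1, □, R) → □[p1]cbccbba
Step 6: δ(p1, c) = (p0, b, L) → [p0]□bbccbba

State sequence: p0 → p2 → p1 → p0 → p2 → p1 → p0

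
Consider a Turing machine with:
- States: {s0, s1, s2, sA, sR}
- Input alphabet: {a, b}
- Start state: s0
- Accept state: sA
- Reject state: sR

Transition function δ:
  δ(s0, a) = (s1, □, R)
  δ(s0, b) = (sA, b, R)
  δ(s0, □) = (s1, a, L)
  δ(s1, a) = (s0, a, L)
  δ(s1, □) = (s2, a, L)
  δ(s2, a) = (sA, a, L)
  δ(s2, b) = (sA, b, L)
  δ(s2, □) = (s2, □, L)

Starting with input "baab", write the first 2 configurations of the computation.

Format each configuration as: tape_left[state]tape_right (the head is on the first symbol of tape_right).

Transitions applied:
Step 1: δ(s0, b) = (sA, b, R)

The first 2 configurations are:
[s0]baab ⊢ b[sA]aab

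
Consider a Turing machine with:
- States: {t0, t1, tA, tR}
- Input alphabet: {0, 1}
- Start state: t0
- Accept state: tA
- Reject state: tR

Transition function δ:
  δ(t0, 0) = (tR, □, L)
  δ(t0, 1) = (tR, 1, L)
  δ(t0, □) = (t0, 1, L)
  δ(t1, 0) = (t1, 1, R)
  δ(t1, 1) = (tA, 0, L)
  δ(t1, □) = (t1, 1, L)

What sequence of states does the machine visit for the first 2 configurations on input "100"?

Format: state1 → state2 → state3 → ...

Execution trace:
Initial: [t0]100
Step 1: δ(t0, 1) = (tR, 1, L) → [tR]□100

The machine reaches the reject state tR and halts.

State sequence: t0 → tR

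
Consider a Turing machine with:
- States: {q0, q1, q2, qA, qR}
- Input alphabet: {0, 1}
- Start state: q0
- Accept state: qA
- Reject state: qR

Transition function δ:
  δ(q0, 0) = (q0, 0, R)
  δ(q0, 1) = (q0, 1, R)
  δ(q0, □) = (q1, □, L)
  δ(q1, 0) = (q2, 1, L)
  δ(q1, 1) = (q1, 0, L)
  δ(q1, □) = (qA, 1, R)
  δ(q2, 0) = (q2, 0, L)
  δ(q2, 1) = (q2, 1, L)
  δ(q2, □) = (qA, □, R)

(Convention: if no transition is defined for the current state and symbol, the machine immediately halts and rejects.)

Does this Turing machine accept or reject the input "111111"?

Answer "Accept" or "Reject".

Execution trace:
Initial: [q0]111111
Step 1: δ(q0, 1) = (q0, 1, R) → 1[q0]11111
Step 2: δ(q0, 1) = (q0, 1, R) → 11[q0]1111
Step 3: δ(q0, 1) = (q0, 1, R) → 111[q0]111
Step 4: δ(q0, 1) = (q0, 1, R) → 1111[q0]11
Step 5: δ(q0, 1) = (q0, 1, R) → 11111[q0]1
Step 6: δ(q0, 1) = (q0, 1, R) → 111111[q0]□
Step 7: δ(q0, □) = (q1, □, L) → 11111[q1]1□
Step 8: δ(q1, 1) = (q1, 0, L) → 1111[q1]10□
Step 9: δ(q1, 1) = (q1, 0, L) → 111[q1]100□
Step 10: δ(q1, 1) = (q1, 0, L) → 11[q1]1000□
Step 11: δ(q1, 1) = (q1, 0, L) → 1[q1]10000□
Step 12: δ(q1, 1) = (q1, 0, L) → [q1]100000□
Step 13: δ(q1, 1) = (q1, 0, L) → [q1]□000000□
Step 14: δ(q1, □) = (qA, 1, R) → 1[qA]000000□

The machine reaches the accept state qA and halts.

Answer: Accept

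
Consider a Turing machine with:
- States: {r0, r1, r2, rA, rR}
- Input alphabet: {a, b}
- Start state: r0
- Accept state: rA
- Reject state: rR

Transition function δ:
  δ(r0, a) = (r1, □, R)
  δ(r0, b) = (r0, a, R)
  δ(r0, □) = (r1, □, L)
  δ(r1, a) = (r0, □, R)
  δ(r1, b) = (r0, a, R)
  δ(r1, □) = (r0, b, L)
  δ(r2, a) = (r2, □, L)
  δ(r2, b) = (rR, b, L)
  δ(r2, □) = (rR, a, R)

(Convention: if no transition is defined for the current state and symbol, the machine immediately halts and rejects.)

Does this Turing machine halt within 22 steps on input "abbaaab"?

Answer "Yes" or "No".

Execution trace:
Initial: [r0]abbaaab
Step 1: δ(r0, a) = (r1, □, R) → □[r1]bbaaab
Step 2: δ(r1, b) = (r0, a, R) → □a[r0]baaab
Step 3: δ(r0, b) = (r0, a, R) → □aa[r0]aaab
Step 4: δ(r0, a) = (r1, □, R) → □aa□[r1]aab
Step 5: δ(r1, a) = (r0, □, R) → □aa□□[r0]ab
Step 6: δ(r0, a) = (r1, □, R) → □aa□□□[r1]b
Step 7: δ(r1, b) = (r0, a, R) → □aa□□□a[r0]□
Step 8: δ(r0, □) = (r1, □, L) → □aa□□□[r1]a□
Step 9: δ(r1, a) = (r0, □, R) → □aa□□□□[r0]□
Step 10: δ(r0, □) = (r1, □, L) → □aa□□□[r1]□□
Step 11: δ(r1, □) = (r0, b, L) → □aa□□[r0]□b□
Step 12: δ(r0, □) = (r1, □, L) → □aa□[r1]□□b□
Step 13: δ(r1, □) = (r0, b, L) → □aa[r0]□b□b□
Step 14: δ(r0, □) = (r1, □, L) → □a[r1]a□b□b□
Step 15: δ(r1, a) = (r0, □, R) → □a□[r0]□b□b□
Step 16: δ(r0, □) = (r1, □, L) → □a[r1]□□b□b□
Step 17: δ(r1, □) = (r0, b, L) → □[r0]ab□b□b□
Step 18: δ(r0, a) = (r1, □, R) → □□[r1]b□b□b□
Step 19: δ(r1, b) = (r0, a, R) → □□a[r0]□b□b□
Step 20: δ(r0, □) = (r1, □, L) → □□[r1]a□b□b□
Step 21: δ(r1, a) = (r0, □, R) → □□□[r0]□b□b□
Step 22: δ(r0, □) = (r1, □, L) → □□[r1]□□b□b□

The machine has not reached a halting state after 22 steps.
The machine did not halt within the 22-step bound.

Answer: No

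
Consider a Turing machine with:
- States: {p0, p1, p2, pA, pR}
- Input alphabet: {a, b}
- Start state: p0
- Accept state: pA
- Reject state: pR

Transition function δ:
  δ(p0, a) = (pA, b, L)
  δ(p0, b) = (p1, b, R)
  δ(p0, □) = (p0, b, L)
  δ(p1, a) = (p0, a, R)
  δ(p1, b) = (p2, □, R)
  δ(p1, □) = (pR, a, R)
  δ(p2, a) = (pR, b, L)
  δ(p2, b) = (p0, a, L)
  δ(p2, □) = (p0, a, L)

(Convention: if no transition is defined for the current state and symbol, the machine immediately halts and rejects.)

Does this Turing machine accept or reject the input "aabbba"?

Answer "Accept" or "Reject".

Execution trace:
Initial: [p0]aabbba
Step 1: δ(p0, a) = (pA, b, L) → [pA]□babbba

The machine reaches the accept state pA and halts.

Answer: Accept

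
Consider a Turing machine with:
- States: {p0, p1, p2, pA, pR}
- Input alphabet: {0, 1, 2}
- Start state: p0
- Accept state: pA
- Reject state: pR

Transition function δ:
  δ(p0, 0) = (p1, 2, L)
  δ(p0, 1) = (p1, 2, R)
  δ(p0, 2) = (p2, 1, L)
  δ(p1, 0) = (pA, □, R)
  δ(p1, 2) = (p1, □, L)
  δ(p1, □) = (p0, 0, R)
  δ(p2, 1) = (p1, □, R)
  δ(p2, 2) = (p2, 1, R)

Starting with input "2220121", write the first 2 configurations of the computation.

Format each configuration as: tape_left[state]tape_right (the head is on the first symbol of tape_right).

Transitions applied:
Step 1: δ(p0, 2) = (p2, 1, L)

The first 2 configurations are:
[p0]2220121 ⊢ [p2]□1220121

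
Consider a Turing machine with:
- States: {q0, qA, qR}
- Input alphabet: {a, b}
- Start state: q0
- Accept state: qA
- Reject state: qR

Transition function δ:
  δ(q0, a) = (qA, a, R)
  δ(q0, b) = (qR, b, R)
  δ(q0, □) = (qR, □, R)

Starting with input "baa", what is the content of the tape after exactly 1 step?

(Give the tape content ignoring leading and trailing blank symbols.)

Execution trace:
Initial: [q0]baa
Step 1: δ(q0, b) = (qR, b, R) → b[qR]aa

The machine reaches the reject state qR and halts.

After 1 step, the tape (ignoring leading/trailing blanks) is: baa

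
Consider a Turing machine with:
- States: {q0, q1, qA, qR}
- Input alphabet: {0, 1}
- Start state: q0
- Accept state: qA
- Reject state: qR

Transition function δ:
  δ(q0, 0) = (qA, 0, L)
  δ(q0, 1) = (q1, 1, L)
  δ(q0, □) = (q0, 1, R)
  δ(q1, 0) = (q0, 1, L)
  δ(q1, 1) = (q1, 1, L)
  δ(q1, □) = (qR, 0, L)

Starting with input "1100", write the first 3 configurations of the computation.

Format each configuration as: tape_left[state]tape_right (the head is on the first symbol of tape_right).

Transitions applied:
Step 1: δ(q0, 1) = (q1, 1, L)
Step 2: δ(q1, □) = (qR, 0, L)

The first 3 configurations are:
[q0]1100 ⊢ [q1]□1100 ⊢ [qR]□01100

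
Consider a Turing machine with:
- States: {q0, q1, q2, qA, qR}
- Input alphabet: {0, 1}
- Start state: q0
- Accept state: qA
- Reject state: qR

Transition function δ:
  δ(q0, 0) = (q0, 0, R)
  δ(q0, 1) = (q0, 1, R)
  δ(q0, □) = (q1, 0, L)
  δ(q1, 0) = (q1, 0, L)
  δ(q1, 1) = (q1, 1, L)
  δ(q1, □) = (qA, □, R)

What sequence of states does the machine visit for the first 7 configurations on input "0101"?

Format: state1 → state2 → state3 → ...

Execution trace:
Initial: [q0]0101
Step 1: δ(q0, 0) = (q0, 0, R) → 0[q0]101
Step 2: δ(q0, 1) = (q0, 1, R) → 01[q0]01
Step 3: δ(q0, 0) = (q0, 0, R) → 010[q0]1
Step 4: δ(q0, 1) = (q0, 1, R) → 0101[q0]□
Step 5: δ(q0, □) = (q1, 0, L) → 010[q1]10
Step 6: δ(q1, 1) = (q1, 1, L) → 01[q1]010

State sequence: q0 → q0 → q0 → q0 → q0 → q1 → q1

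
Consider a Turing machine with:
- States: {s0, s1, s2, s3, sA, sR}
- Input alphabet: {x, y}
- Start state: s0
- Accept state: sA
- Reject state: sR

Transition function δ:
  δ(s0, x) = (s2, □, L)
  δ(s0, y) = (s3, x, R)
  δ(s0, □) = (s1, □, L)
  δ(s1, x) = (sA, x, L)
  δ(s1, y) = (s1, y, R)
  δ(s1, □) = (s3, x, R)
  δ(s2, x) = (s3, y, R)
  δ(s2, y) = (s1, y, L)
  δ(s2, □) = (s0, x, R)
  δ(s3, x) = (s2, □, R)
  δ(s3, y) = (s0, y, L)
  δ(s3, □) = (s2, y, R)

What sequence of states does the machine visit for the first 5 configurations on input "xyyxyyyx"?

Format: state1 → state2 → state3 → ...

Execution trace:
Initial: [s0]xyyxyyyx
Step 1: δ(s0, x) = (s2, □, L) → [s2]□□yyxyyyx
Step 2: δ(s2, □) = (s0, x, R) → x[s0]□yyxyyyx
Step 3: δ(s0, □) = (s1, □, L) → [s1]x□yyxyyyx
Step 4: δ(s1, x) = (sA, x, L) → [sA]□x□yyxyyyx

The machine reaches the accept state sA and halts.

State sequence: s0 → s2 → s0 → s1 → sA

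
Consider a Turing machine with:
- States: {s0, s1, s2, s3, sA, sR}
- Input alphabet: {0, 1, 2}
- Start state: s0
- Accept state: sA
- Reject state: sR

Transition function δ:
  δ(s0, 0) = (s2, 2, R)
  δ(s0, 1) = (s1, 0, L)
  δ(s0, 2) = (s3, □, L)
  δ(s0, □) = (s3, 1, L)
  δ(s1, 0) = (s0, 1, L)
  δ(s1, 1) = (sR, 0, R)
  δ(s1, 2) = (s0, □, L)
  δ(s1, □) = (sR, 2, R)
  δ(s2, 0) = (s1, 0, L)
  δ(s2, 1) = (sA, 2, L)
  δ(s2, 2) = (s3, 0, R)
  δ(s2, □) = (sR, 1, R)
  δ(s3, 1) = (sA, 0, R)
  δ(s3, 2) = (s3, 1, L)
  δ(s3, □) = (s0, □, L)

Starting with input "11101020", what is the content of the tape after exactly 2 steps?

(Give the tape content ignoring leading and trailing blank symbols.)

Execution trace:
Initial: [s0]11101020
Step 1: δ(s0, 1) = (s1, 0, L) → [s1]□01101020
Step 2: δ(s1, □) = (sR, 2, R) → 2[sR]01101020

The machine reaches the reject state sR and halts.

After 2 steps, the tape (ignoring leading/trailing blanks) is: 201101020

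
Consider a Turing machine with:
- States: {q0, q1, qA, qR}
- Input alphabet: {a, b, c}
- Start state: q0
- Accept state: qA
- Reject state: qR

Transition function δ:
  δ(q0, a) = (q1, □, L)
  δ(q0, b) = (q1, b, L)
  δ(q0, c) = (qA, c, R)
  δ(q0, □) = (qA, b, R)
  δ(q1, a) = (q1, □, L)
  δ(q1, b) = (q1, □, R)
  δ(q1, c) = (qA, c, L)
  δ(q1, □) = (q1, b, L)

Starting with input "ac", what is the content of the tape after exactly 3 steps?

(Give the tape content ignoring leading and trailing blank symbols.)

Execution trace:
Initial: [q0]ac
Step 1: δ(q0, a) = (q1, □, L) → [q1]□□c
Step 2: δ(q1, □) = (q1, b, L) → [q1]□b□c
Step 3: δ(q1, □) = (q1, b, L) → [q1]□bb□c

After 3 steps, the tape (ignoring leading/trailing blanks) is: bb□c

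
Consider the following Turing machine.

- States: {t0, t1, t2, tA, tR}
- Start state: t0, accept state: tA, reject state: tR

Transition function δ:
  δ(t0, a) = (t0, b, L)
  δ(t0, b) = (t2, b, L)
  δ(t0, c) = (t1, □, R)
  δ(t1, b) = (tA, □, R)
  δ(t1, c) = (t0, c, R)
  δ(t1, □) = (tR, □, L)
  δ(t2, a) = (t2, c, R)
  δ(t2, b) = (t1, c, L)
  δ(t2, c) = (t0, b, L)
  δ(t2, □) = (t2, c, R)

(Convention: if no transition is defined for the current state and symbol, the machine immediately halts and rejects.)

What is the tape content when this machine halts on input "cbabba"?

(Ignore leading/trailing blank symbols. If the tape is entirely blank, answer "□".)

Execution trace:
Initial: [t0]cbabba
Step 1: δ(t0, c) = (t1, □, R) → □[t1]babba
Step 2: δ(t1, b) = (tA, □, R) → □□[tA]abba

The machine reaches the accept state tA and halts.

Final tape (ignoring leading/trailing blanks): abba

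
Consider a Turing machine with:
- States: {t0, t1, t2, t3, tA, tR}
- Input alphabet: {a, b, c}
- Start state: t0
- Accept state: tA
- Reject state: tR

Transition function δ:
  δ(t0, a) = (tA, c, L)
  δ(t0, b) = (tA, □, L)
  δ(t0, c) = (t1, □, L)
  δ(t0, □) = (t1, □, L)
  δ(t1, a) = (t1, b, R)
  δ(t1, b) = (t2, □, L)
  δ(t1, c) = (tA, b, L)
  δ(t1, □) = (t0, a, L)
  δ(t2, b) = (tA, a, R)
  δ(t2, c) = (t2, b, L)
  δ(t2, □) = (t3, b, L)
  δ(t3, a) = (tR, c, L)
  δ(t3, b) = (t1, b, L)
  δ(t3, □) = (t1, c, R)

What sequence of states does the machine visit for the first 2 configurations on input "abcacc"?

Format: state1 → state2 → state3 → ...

Execution trace:
Initial: [t0]abcacc
Step 1: δ(t0, a) = (tA, c, L) → [tA]□cbcacc

The machine reaches the accept state tA and halts.

State sequence: t0 → tA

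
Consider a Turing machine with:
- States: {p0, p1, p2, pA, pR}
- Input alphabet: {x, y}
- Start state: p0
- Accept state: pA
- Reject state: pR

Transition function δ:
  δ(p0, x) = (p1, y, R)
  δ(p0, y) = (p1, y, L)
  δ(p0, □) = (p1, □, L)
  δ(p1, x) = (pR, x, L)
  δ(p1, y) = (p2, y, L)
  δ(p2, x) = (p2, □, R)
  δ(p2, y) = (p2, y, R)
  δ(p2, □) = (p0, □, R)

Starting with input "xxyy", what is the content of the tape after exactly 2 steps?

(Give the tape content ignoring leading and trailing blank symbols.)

Execution trace:
Initial: [p0]xxyy
Step 1: δ(p0, x) = (p1, y, R) → y[p1]xyy
Step 2: δ(p1, x) = (pR, x, L) → [pR]yxyy

The machine reaches the reject state pR and halts.

After 2 steps, the tape (ignoring leading/trailing blanks) is: yxyy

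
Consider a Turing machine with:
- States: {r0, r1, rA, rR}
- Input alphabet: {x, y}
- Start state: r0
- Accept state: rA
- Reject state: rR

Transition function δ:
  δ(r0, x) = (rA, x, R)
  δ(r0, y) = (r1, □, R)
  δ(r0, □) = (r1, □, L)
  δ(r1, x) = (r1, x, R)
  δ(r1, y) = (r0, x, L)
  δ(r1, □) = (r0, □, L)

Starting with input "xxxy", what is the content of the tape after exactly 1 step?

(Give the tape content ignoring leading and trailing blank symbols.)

Execution trace:
Initial: [r0]xxxy
Step 1: δ(r0, x) = (rA, x, R) → x[rA]xxy

The machine reaches the accept state rA and halts.

After 1 step, the tape (ignoring leading/trailing blanks) is: xxxy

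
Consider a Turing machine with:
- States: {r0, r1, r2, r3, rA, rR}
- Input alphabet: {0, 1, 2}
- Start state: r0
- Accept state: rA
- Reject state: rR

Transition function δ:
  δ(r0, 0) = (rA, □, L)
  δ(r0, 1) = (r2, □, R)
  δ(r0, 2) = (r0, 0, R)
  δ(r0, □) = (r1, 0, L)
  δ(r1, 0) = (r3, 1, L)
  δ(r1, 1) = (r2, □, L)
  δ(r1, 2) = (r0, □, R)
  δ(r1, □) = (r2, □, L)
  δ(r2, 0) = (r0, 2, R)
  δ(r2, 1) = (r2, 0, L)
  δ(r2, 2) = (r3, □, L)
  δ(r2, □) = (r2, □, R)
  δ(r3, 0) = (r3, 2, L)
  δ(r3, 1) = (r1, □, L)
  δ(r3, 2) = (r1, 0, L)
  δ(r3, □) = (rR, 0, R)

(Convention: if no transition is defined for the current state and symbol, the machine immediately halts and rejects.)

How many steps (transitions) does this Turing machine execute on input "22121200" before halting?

Execution trace:
Initial: [r0]22121200
Step 1: δ(r0, 2) = (r0, 0, R) → 0[r0]2121200
Step 2: δ(r0, 2) = (r0, 0, R) → 00[r0]121200
Step 3: δ(r0, 1) = (r2, □, R) → 00□[r2]21200
Step 4: δ(r2, 2) = (r3, □, L) → 00[r3]□□1200
Step 5: δ(r3, □) = (rR, 0, R) → 000[rR]□1200

The machine reaches the reject state rR and halts.

The machine executed 5 steps before halting.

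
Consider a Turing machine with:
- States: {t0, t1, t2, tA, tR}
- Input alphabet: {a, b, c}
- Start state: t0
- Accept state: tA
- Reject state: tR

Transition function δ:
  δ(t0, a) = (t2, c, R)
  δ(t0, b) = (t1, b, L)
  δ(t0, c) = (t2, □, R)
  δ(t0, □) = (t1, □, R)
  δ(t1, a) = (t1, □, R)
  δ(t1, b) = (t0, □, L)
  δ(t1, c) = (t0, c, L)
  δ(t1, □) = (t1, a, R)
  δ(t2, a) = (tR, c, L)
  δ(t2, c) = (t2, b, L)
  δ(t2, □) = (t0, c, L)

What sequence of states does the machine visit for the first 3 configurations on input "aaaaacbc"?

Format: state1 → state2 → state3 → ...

Execution trace:
Initial: [t0]aaaaacbc
Step 1: δ(t0, a) = (t2, c, R) → c[t2]aaaacbc
Step 2: δ(t2, a) = (tR, c, L) → [tR]ccaaacbc

The machine reaches the reject state tR and halts.

State sequence: t0 → t2 → tR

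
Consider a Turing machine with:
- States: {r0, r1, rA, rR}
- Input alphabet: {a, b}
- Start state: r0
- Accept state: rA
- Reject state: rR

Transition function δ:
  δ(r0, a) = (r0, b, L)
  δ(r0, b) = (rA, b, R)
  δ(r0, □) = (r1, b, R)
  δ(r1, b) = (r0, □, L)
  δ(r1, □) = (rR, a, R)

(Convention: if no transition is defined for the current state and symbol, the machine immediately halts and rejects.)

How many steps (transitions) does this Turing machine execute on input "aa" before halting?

Execution trace:
Initial: [r0]aa
Step 1: δ(r0, a) = (r0, b, L) → [r0]□ba
Step 2: δ(r0, □) = (r1, b, R) → b[r1]ba
Step 3: δ(r1, b) = (r0, □, L) → [r0]b□a
Step 4: δ(r0, b) = (rA, b, R) → b[rA]□a

The machine reaches the accept state rA and halts.

The machine executed 4 steps before halting.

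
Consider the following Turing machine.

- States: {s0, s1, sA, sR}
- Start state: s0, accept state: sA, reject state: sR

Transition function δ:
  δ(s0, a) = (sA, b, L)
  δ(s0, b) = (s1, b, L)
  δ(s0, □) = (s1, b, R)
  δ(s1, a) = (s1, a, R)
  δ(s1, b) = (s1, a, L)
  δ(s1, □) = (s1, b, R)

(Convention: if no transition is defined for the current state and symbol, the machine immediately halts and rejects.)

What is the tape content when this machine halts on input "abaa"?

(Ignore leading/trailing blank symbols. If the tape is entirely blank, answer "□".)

Execution trace:
Initial: [s0]abaa
Step 1: δ(s0, a) = (sA, b, L) → [sA]□bbaa

The machine reaches the accept state sA and halts.

Final tape (ignoring leading/trailing blanks): bbaa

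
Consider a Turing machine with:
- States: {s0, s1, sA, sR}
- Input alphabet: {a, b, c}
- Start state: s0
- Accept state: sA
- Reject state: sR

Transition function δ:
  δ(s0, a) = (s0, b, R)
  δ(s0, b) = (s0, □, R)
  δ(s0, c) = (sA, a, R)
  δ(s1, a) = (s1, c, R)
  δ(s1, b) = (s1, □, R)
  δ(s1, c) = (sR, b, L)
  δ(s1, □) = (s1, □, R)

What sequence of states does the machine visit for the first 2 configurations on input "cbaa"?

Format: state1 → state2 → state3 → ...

Execution trace:
Initial: [s0]cbaa
Step 1: δ(s0, c) = (sA, a, R) → a[sA]baa

The machine reaches the accept state sA and halts.

State sequence: s0 → sA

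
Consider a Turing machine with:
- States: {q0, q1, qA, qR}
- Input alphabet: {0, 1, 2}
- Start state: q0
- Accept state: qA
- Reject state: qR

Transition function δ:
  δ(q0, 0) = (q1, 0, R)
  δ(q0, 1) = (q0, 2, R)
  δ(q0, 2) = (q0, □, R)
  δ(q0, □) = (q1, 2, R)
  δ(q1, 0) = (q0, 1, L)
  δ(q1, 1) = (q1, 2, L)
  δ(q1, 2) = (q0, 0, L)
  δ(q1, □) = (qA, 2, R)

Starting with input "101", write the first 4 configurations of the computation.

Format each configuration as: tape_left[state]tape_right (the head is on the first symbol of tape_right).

Transitions applied:
Step 1: δ(q0, 1) = (q0, 2, R)
Step 2: δ(q0, 0) = (q1, 0, R)
Step 3: δ(q1, 1) = (q1, 2, L)

The first 4 configurations are:
[q0]101 ⊢ 2[q0]01 ⊢ 20[q1]1 ⊢ 2[q1]02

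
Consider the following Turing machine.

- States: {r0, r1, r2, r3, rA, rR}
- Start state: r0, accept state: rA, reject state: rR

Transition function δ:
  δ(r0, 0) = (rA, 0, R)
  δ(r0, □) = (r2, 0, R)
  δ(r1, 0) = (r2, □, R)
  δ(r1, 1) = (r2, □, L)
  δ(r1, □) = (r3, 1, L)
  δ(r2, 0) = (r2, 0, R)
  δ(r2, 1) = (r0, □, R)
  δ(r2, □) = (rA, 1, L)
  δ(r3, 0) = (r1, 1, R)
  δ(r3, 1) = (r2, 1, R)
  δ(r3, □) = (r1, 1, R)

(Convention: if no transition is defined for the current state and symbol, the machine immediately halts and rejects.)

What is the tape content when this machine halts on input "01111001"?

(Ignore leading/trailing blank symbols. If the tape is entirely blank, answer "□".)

Execution trace:
Initial: [r0]01111001
Step 1: δ(r0, 0) = (rA, 0, R) → 0[rA]1111001

The machine reaches the accept state rA and halts.

Final tape (ignoring leading/trailing blanks): 01111001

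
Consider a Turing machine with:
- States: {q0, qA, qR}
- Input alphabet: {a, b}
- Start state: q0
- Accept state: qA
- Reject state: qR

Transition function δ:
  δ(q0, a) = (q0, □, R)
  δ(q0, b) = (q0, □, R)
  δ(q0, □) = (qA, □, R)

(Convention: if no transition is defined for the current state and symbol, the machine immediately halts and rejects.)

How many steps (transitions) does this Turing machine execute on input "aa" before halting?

Execution trace:
Initial: [q0]aa
Step 1: δ(q0, a) = (q0, □, R) → □[q0]a
Step 2: δ(q0, a) = (q0, □, R) → □□[q0]□
Step 3: δ(q0, □) = (qA, □, R) → □□□[qA]□

The machine reaches the accept state qA and halts.

The machine executed 3 steps before halting.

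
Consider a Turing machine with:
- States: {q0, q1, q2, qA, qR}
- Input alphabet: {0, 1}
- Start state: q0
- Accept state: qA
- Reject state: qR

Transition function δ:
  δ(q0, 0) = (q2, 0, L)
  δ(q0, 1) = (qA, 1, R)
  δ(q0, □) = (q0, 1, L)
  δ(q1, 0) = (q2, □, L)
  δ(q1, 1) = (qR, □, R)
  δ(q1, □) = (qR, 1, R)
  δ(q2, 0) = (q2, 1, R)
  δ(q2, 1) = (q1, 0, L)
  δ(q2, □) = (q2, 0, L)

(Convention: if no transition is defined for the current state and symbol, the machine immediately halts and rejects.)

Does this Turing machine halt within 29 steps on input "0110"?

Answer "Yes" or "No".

Execution trace:
Initial: [q0]0110
Step 1: δ(q0, 0) = (q2, 0, L) → [q2]□0110
Step 2: δ(q2, □) = (q2, 0, L) → [q2]□00110
Step 3: δ(q2, □) = (q2, 0, L) → [q2]□000110
Step 4: δ(q2, □) = (q2, 0, L) → [q2]□0000110
Step 5: δ(q2, □) = (q2, 0, L) → [q2]□00000110
Step 6: δ(q2, □) = (q2, 0, L) → [q2]□000000110
Step 7: δ(q2, □) = (q2, 0, L) → [q2]□0000000110
Step 8: δ(q2, □) = (q2, 0, L) → [q2]□00000000110
Step 9: δ(q2, □) = (q2, 0, L) → [q2]□000000000110
Step 10: δ(q2, □) = (q2, 0, L) → [q2]□0000000000110
Step 11: δ(q2, □) = (q2, 0, L) → [q2]□00000000000110
Step 12: δ(q2, □) = (q2, 0, L) → [q2]□000000000000110
Step 13: δ(q2, □) = (q2, 0, L) → [q2]□0000000000000110
Step 14: δ(q2, □) = (q2, 0, L) → [q2]□00000000000000110
Step 15: δ(q2, □) = (q2, 0, L) → [q2]□000000000000000110
Step 16: δ(q2, □) = (q2, 0, L) → [q2]□0000000000000000110
Step 17: δ(q2, □) = (q2, 0, L) → [q2]□00000000000000000110
Step 18: δ(q2, □) = (q2, 0, L) → [q2]□000000000000000000110
Step 19: δ(q2, □) = (q2, 0, L) → [q2]□0000000000000000000110
Step 20: δ(q2, □) = (q2, 0, L) → [q2]□00000000000000000000110
Step 21: δ(q2, □) = (q2, 0, L) → [q2]□000000000000000000000110
Step 22: δ(q2, □) = (q2, 0, L) → [q2]□0000000000000000000000110
Step 23: δ(q2, □) = (q2, 0, L) → [q2]□00000000000000000000000110
Step 24: δ(q2, □) = (q2, 0, L) → [q2]□000000000000000000000000110
Step 25: δ(q2, □) = (q2, 0, L) → [q2]□0000000000000000000000000110
Step 26: δ(q2, □) = (q2, 0, L) → [q2]□00000000000000000000000000110
Step 27: δ(q2, □) = (q2, 0, L) → [q2]□000000000000000000000000000110
Step 28: δ(q2, □) = (q2, 0, L) → [q2]□0000000000000000000000000000110
Step 29: δ(q2, □) = (q2, 0, L) → [q2]□00000000000000000000000000000110

The machine has not reached a halting state after 29 steps.
The machine did not halt within the 29-step bound.

Answer: No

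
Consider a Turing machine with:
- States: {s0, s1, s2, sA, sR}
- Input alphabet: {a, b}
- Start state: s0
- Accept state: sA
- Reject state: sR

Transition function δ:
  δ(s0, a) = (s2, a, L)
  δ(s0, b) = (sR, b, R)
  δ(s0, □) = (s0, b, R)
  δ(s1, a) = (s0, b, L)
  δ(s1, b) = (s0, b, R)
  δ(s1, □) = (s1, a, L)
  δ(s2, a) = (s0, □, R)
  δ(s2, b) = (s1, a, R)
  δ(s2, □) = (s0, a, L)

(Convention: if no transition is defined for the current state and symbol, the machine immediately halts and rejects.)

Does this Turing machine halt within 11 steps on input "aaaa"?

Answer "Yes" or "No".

Execution trace:
Initial: [s0]aaaa
Step 1: δ(s0, a) = (s2, a, L) → [s2]□aaaa
Step 2: δ(s2, □) = (s0, a, L) → [s0]□aaaaa
Step 3: δ(s0, □) = (s0, b, R) → b[s0]aaaaa
Step 4: δ(s0, a) = (s2, a, L) → [s2]baaaaa
Step 5: δ(s2, b) = (s1, a, R) → a[s1]aaaaa
Step 6: δ(s1, a) = (s0, b, L) → [s0]abaaaa
Step 7: δ(s0, a) = (s2, a, L) → [s2]□abaaaa
Step 8: δ(s2, □) = (s0, a, L) → [s0]□aabaaaa
Step 9: δ(s0, □) = (s0, b, R) → b[s0]aabaaaa
Step 10: δ(s0, a) = (s2, a, L) → [s2]baabaaaa
Step 11: δ(s2, b) = (s1, a, R) → a[s1]aabaaaa

The machine has not reached a halting state after 11 steps.
The machine did not halt within the 11-step bound.

Answer: No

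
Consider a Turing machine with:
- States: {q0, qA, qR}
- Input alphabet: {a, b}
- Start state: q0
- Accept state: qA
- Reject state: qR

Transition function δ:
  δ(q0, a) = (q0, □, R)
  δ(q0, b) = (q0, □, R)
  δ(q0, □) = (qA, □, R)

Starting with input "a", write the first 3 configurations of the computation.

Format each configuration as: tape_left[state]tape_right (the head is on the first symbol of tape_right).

Transitions applied:
Step 1: δ(q0, a) = (q0, □, R)
Step 2: δ(q0, □) = (qA, □, R)

The first 3 configurations are:
[q0]a ⊢ □[q0]□ ⊢ □□[qA]□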